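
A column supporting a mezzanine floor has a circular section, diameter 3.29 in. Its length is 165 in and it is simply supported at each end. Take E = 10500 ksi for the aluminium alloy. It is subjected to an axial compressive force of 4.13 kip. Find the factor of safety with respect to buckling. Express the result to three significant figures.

n ≈ 5.30

I = πd⁴/64 = π×3.29⁴/64 = 5.751 in⁴
Effective length L_e = K·L = 1 × 165 = 165.0 in
P_cr = π²EI / L_e² = π² × 10500×10³ × 5.751 / 165.0² = 2.189×10^4 lb
Factor of safety n = P_cr / P = 21.891 / 4.13 = 5.30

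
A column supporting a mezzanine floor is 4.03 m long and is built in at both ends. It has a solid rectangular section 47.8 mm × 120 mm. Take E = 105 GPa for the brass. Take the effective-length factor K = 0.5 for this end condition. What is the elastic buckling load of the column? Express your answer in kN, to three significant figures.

Buckling occurs about the weak axis: I_min = h·b³/12 with b = 47.8 mm (the shorter side).
I_min = 120×47.8³/12 = 1.092×10^6 mm⁴
I = 1.092×10^6 mm⁴ = 1.092×10^-6 m⁴
Effective length L_e = K·L = 0.5 × 4.03 = 2.015 m
P_cr = π²EI / L_e² = π² × 105×10⁹ × 1.092×10^-6 / 2.015² = 2.788×10^5 N

P_cr ≈ 279 kN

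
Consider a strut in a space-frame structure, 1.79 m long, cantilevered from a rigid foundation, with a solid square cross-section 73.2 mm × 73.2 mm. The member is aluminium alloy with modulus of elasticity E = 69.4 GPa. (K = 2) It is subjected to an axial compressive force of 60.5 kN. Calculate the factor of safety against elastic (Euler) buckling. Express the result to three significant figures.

n ≈ 2.11

I = a⁴/12 = 73.2⁴/12 = 2.393×10^6 mm⁴
I = 2.393×10^6 mm⁴ = 2.393×10^-6 m⁴
Effective length L_e = K·L = 2 × 1.79 = 3.580 m
P_cr = π²EI / L_e² = π² × 69.4×10⁹ × 2.393×10^-6 / 3.580² = 1.279×10^5 N
Factor of safety n = P_cr / P = 127.87 / 60.5 = 2.11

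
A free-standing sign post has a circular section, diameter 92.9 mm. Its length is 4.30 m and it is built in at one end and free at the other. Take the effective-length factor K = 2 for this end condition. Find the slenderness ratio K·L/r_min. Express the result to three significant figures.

λ ≈ 370

I = πd⁴/64 = π×92.9⁴/64 = 3.656×10^6 mm⁴
A = 6.778×10^3 mm²;  r_min = √(I/A) = √(3.656×10^6/6.778×10^3) = 23.22 mm
L_e = K·L = 2 × 4.30 m = 8.600 m = 8600.0 mm
λ = L_e / r_min = 8600.0 / 23.22 = 370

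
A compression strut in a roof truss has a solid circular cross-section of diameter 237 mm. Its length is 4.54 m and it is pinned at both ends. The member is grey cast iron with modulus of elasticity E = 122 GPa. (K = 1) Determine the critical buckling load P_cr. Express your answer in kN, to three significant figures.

P_cr ≈ 9050 kN

I = πd⁴/64 = π×237⁴/64 = 1.549×10^8 mm⁴
I = 1.549×10^8 mm⁴ = 1.549×10^-4 m⁴
Effective length L_e = K·L = 1 × 4.54 = 4.540 m
P_cr = π²EI / L_e² = π² × 122×10⁹ × 1.549×10^-4 / 4.540² = 9.047×10^6 N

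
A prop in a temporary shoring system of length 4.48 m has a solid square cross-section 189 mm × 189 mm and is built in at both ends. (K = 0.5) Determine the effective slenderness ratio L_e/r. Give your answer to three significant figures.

I = a⁴/12 = 189⁴/12 = 1.063×10^8 mm⁴
A = 3.572×10^4 mm²;  r_min = √(I/A) = √(1.063×10^8/3.572×10^4) = 54.56 mm
L_e = K·L = 0.5 × 4.48 m = 2.240 m = 2240.0 mm
λ = L_e / r_min = 2240.0 / 54.56 = 41.1

λ ≈ 41.1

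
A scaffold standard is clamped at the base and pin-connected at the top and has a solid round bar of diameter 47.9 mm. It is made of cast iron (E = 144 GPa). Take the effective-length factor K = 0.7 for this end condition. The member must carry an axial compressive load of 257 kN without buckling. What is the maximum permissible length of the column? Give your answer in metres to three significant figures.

L_max ≈ 1.71 m

I = πd⁴/64 = π×47.9⁴/64 = 2.584×10^5 mm⁴
I = 2.584×10^-7 m⁴
At the buckling limit P_cr = P = 2.570×10^5 N
From P_cr = π²EI/(K·L)²:  L = (1/K)·√(π²EI/P_cr) = (1/0.7)·√(π²×1.44×10^11×2.584×10^-7/2.570×10^5)
L = 1.71 m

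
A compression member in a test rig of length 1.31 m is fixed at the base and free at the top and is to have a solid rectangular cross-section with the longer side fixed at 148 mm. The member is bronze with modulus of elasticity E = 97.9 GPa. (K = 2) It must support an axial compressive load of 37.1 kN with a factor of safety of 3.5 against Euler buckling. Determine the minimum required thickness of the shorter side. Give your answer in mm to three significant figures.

Required P_cr = n·P = 3.5 × 37.1 = 129.8 kN
L_e = K·L = 2 × 1.31 = 2.620 m
Required I = P_cr·L_e²/(π²E) = 1.298×10^5 × 2.620² / (π² × 9.79×10^10) = 9.225×10^-7 m⁴
I_req = 9.225×10^5 mm⁴
Rectangle, weak axis: I_min = h·b³/12 with h = 148 mm fixed  ⇒  b = (12I/h)^(1/3) = 42.1 mm

b ≈ 42.1 mm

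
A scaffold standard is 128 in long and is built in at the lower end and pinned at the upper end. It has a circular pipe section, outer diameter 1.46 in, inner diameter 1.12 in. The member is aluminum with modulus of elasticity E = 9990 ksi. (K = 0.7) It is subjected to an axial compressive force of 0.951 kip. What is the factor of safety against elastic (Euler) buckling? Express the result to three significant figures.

d_o = 1.46 in, d_i = 1.12 in
I = π(d_o⁴ − d_i⁴)/64 = π(1.46⁴ − 1.120⁴)/64 = 0.1458 in⁴
Effective length L_e = K·L = 0.7 × 128 = 89.60 in
P_cr = π²EI / L_e² = π² × 9990×10³ × 0.1458 / 89.60² = 1.791×10^3 lb
Factor of safety n = P_cr / P = 1.7906 / 0.951 = 1.88

n ≈ 1.88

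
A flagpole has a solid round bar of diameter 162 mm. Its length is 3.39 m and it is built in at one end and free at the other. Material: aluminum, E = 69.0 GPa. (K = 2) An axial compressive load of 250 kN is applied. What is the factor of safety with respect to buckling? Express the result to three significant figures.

n ≈ 2.00

I = πd⁴/64 = π×162⁴/64 = 3.381×10^7 mm⁴
I = 3.381×10^7 mm⁴ = 3.381×10^-5 m⁴
Effective length L_e = K·L = 2 × 3.39 = 6.780 m
P_cr = π²EI / L_e² = π² × 69.0×10⁹ × 3.381×10^-5 / 6.780² = 5.009×10^5 N
Factor of safety n = P_cr / P = 500.86 / 250 = 2.00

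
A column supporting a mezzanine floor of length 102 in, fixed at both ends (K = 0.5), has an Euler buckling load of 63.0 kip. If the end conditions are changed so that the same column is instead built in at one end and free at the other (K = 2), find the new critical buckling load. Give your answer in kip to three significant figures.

P_cr ∝ 1/K², so P_cr,new = P_cr,old × (K_old/K_new)² = 63.0 × (0.5/2)²
= 63.0 × 0.06250 = 3.94 kip

P_cr ≈ 3.94 kip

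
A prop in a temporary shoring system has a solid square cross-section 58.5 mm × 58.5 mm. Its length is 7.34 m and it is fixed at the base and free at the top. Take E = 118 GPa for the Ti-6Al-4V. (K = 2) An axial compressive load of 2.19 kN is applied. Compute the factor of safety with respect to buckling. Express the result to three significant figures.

n ≈ 2.41

I = a⁴/12 = 58.5⁴/12 = 9.760×10^5 mm⁴
I = 9.760×10^5 mm⁴ = 9.760×10^-7 m⁴
Effective length L_e = K·L = 2 × 7.34 = 14.68 m
P_cr = π²EI / L_e² = π² × 118×10⁹ × 9.760×10^-7 / 14.68² = 5.274×10^3 N
Factor of safety n = P_cr / P = 5.2744 / 2.19 = 2.41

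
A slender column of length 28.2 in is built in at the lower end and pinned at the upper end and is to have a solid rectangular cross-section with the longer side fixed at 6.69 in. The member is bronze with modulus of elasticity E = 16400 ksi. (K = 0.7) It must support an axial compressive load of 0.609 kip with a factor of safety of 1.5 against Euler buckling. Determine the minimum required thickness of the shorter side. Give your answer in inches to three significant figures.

Required P_cr = n·P = 1.5 × 0.609 = 0.9135 kip
L_e = K·L = 0.7 × 28.2 = 19.74 in
Required I = P_cr·L_e²/(π²E) = 913.5 × 19.74² / (π² × 1.64×10^7) = 2.199×10^-3 in⁴
Rectangle, weak axis: I_min = h·b³/12 with h = 6.69 in fixed  ⇒  b = (12I/h)^(1/3) = 0.158 in

b ≈ 0.158 in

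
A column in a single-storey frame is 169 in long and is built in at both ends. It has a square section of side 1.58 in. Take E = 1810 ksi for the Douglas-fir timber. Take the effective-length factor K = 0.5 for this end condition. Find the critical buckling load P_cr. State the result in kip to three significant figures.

P_cr ≈ 1.30 kip

I = a⁴/12 = 1.58⁴/12 = 0.5193 in⁴
Effective length L_e = K·L = 0.5 × 169 = 84.50 in
P_cr = π²EI / L_e² = π² × 1810×10³ × 0.5193 / 84.50² = 1.299×10^3 lb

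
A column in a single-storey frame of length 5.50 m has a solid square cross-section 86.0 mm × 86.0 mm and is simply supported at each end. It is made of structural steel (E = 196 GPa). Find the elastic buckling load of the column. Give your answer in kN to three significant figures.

P_cr ≈ 292 kN

I = a⁴/12 = 86.0⁴/12 = 4.558×10^6 mm⁴
I = 4.558×10^6 mm⁴ = 4.558×10^-6 m⁴
Effective length L_e = K·L = 1 × 5.50 = 5.500 m
P_cr = π²EI / L_e² = π² × 196×10⁹ × 4.558×10^-6 / 5.500² = 2.915×10^5 N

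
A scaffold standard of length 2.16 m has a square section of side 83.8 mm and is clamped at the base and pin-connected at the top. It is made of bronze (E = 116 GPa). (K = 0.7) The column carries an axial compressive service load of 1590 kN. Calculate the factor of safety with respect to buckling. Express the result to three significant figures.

I = a⁴/12 = 83.8⁴/12 = 4.110×10^6 mm⁴
I = 4.110×10^6 mm⁴ = 4.110×10^-6 m⁴
Effective length L_e = K·L = 0.7 × 2.16 = 1.512 m
P_cr = π²EI / L_e² = π² × 116×10⁹ × 4.110×10^-6 / 1.512² = 2.058×10^6 N
Factor of safety n = P_cr / P = 2058.0 / 1590 = 1.29

n ≈ 1.29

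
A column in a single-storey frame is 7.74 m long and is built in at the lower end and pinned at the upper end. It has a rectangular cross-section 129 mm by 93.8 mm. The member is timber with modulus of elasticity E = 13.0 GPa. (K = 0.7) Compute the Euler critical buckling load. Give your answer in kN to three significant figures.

P_cr ≈ 38.8 kN

Buckling occurs about the weak axis: I_min = h·b³/12 with b = 93.8 mm (the shorter side).
I_min = 129×93.8³/12 = 8.872×10^6 mm⁴
I = 8.872×10^6 mm⁴ = 8.872×10^-6 m⁴
Effective length L_e = K·L = 0.7 × 7.74 = 5.418 m
P_cr = π²EI / L_e² = π² × 13.0×10⁹ × 8.872×10^-6 / 5.418² = 3.878×10^4 N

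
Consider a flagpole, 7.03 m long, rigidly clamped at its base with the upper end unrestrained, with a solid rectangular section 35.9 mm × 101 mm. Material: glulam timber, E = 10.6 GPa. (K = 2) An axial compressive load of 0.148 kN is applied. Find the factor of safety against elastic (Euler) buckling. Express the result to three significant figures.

n ≈ 1.39

Buckling occurs about the weak axis: I_min = h·b³/12 with b = 35.9 mm (the shorter side).
I_min = 101×35.9³/12 = 3.894×10^5 mm⁴
I = 3.894×10^5 mm⁴ = 3.894×10^-7 m⁴
Effective length L_e = K·L = 2 × 7.03 = 14.06 m
P_cr = π²EI / L_e² = π² × 10.6×10⁹ × 3.894×10^-7 / 14.06² = 206.1 N
Factor of safety n = P_cr / P = 0.20609 / 0.148 = 1.39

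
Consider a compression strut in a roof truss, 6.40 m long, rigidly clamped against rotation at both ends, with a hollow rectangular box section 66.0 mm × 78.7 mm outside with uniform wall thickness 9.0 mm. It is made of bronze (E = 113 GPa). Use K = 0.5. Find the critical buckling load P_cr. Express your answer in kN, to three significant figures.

Inner dimensions: h_i = 78.7 − 2×9.0 = 60.70 mm, b_i = 66.0 − 2×9.0 = 48.00 mm
Weak-axis I_min = (h_o·b_o³ − h_i·b_i³)/12 with b_o = 66.0, b_i = 48.00 mm (shorter outer/inner sides).
I_min = (78.7×66.0³ − 60.70×48.00³)/12 = 1.326×10^6 mm⁴
I = 1.326×10^6 mm⁴ = 1.326×10^-6 m⁴
Effective length L_e = K·L = 0.5 × 6.40 = 3.200 m
P_cr = π²EI / L_e² = π² × 113×10⁹ × 1.326×10^-6 / 3.200² = 1.444×10^5 N

P_cr ≈ 144 kN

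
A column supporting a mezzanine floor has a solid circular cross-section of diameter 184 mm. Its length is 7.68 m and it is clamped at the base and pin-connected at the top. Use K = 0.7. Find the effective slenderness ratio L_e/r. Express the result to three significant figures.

λ ≈ 117

I = πd⁴/64 = π×184⁴/64 = 5.627×10^7 mm⁴
A = 2.659×10^4 mm²;  r_min = √(I/A) = √(5.627×10^7/2.659×10^4) = 46.00 mm
L_e = K·L = 0.7 × 7.68 m = 5.376 m = 5376.0 mm
λ = L_e / r_min = 5376.0 / 46.00 = 117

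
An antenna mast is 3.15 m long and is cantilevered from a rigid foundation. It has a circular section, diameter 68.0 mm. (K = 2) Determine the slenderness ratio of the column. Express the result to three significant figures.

For a solid circle r = d/4 = 68.0/4 = 17.00 mm
L_e = K·L = 2 × 3.15 m = 6.300 m = 6300.0 mm
λ = L_e / r_min = 6300.0 / 17.00 = 371

λ ≈ 371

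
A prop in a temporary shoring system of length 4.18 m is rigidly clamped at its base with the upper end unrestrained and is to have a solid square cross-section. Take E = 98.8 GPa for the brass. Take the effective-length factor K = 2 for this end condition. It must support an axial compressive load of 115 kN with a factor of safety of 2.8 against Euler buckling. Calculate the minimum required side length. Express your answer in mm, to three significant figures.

Required P_cr = n·P = 2.8 × 115 = 322.0 kN
L_e = K·L = 2 × 4.18 = 8.360 m
Required I = P_cr·L_e²/(π²E) = 3.220×10^5 × 8.360² / (π² × 9.88×10^10) = 2.308×10^-5 m⁴
I_req = 2.308×10^7 mm⁴
Solid square: I = a⁴/12  ⇒  a = (12I)^(1/4) = (12×2.308×10^7)^(1/4) = 129 mm

a ≈ 129 mm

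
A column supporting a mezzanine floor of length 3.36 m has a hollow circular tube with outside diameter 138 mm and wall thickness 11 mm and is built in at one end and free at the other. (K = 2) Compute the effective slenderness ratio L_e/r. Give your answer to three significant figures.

λ ≈ 149

Inner diameter d_i = 138 − 2×11 = 116.0 mm
I = π(d_o⁴ − d_i⁴)/64 = π(138⁴ − 116.0⁴)/64 = 8.915×10^6 mm⁴
A = 4.389×10^3 mm²;  r_min = √(I/A) = √(8.915×10^6/4.389×10^3) = 45.07 mm
L_e = K·L = 2 × 3.36 m = 6.720 m = 6720.0 mm
λ = L_e / r_min = 6720.0 / 45.07 = 149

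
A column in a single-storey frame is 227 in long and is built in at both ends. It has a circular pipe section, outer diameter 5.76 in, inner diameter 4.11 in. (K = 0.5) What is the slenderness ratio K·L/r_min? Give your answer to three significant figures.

λ ≈ 64.2

d_o = 5.76 in, d_i = 4.11 in
I = π(d_o⁴ − d_i⁴)/64 = π(5.76⁴ − 4.110⁴)/64 = 40.03 in⁴
A = 12.79 in²;  r_min = √(I/A) = √(40.03/12.79) = 1.769 in
L_e = K·L = 0.5 × 227 = 113.5 in
λ = L_e / r_min = 113.50 / 1.769 = 64.2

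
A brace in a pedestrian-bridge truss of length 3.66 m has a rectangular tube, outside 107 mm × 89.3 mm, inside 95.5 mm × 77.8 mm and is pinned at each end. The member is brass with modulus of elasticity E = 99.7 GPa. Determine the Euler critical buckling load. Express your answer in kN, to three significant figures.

Weak-axis I_min = (h_o·b_o³ − h_i·b_i³)/12 with b_o = 89.3, b_i = 77.80 mm (shorter outer/inner sides).
I_min = (107×89.3³ − 95.50×77.80³)/12 = 2.602×10^6 mm⁴
I = 2.602×10^6 mm⁴ = 2.602×10^-6 m⁴
Effective length L_e = K·L = 1 × 3.66 = 3.660 m
P_cr = π²EI / L_e² = π² × 99.7×10⁹ × 2.602×10^-6 / 3.660² = 1.911×10^5 N

P_cr ≈ 191 kN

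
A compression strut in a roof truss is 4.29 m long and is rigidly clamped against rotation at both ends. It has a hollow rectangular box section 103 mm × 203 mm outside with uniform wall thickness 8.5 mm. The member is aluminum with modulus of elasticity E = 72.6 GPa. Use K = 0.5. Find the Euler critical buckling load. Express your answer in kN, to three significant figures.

P_cr ≈ 1340 kN

Inner dimensions: h_i = 203 − 2×8.5 = 186.0 mm, b_i = 103 − 2×8.5 = 86.00 mm
Weak-axis I_min = (h_o·b_o³ − h_i·b_i³)/12 with b_o = 103, b_i = 86.00 mm (shorter outer/inner sides).
I_min = (203×103³ − 186.0×86.00³)/12 = 8.626×10^6 mm⁴
I = 8.626×10^6 mm⁴ = 8.626×10^-6 m⁴
Effective length L_e = K·L = 0.5 × 4.29 = 2.145 m
P_cr = π²EI / L_e² = π² × 72.6×10⁹ × 8.626×10^-6 / 2.145² = 1.343×10^6 N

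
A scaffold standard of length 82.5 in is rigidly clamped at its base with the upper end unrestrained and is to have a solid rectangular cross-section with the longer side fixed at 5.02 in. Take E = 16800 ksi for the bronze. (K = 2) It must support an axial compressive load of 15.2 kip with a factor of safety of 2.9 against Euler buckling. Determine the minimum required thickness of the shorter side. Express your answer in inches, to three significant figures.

b ≈ 2.59 in

Required P_cr = n·P = 2.9 × 15.2 = 44.08 kip
L_e = K·L = 2 × 82.5 = 165.0 in
Required I = P_cr·L_e²/(π²E) = 4.408×10^4 × 165.0² / (π² × 1.68×10^7) = 7.238 in⁴
Rectangle, weak axis: I_min = h·b³/12 with h = 5.02 in fixed  ⇒  b = (12I/h)^(1/3) = 2.59 in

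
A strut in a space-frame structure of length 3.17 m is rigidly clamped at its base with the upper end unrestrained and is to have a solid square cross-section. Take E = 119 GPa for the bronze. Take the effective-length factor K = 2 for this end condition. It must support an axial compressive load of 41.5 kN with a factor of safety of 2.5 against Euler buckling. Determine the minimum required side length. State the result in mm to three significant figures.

a ≈ 80.8 mm

Required P_cr = n·P = 2.5 × 41.5 = 103.8 kN
L_e = K·L = 2 × 3.17 = 6.340 m
Required I = P_cr·L_e²/(π²E) = 1.038×10^5 × 6.340² / (π² × 1.19×10^11) = 3.551×10^-6 m⁴
I_req = 3.551×10^6 mm⁴
Solid square: I = a⁴/12  ⇒  a = (12I)^(1/4) = (12×3.551×10^6)^(1/4) = 80.8 mm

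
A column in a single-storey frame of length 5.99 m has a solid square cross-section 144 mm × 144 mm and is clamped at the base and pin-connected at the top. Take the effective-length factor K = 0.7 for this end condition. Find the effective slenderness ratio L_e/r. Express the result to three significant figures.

I = a⁴/12 = 144⁴/12 = 3.583×10^7 mm⁴
A = 2.074×10^4 mm²;  r_min = √(I/A) = √(3.583×10^7/2.074×10^4) = 41.57 mm
L_e = K·L = 0.7 × 5.99 m = 4.193 m = 4193.0 mm
λ = L_e / r_min = 4193.0 / 41.57 = 101

λ ≈ 101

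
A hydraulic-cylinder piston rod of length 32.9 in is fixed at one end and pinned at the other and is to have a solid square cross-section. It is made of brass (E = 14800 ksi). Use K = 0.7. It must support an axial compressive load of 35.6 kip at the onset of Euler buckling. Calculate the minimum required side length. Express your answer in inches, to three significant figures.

a ≈ 1.12 in

L_e = K·L = 0.7 × 32.9 = 23.03 in
Required I = P_cr·L_e²/(π²E) = 3.560×10^4 × 23.03² / (π² × 1.48×10^7) = 0.1293 in⁴
Solid square: I = a⁴/12  ⇒  a = (12I)^(1/4) = (12×0.1293)^(1/4) = 1.12 in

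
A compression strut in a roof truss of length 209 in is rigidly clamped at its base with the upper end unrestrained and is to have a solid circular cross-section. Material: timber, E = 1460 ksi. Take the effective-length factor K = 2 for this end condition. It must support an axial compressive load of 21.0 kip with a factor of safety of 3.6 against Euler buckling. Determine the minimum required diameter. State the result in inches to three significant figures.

d ≈ 11.7 in

Required P_cr = n·P = 3.6 × 21.0 = 75.60 kip
L_e = K·L = 2 × 209 = 418.0 in
Required I = P_cr·L_e²/(π²E) = 7.560×10^4 × 418.0² / (π² × 1.46×10^6) = 916.7 in⁴
Solid circle: I = πd⁴/64  ⇒  d = (64I/π)^(1/4) = (64×916.7/π)^(1/4) = 11.7 in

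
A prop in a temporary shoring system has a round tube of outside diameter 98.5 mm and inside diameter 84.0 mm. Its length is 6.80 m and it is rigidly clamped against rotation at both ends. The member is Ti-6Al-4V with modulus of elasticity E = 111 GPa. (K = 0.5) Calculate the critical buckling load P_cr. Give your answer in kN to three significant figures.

P_cr ≈ 206 kN

d_o = 98.5 mm, d_i = 84.0 mm
I = π(d_o⁴ − d_i⁴)/64 = π(98.5⁴ − 84.00⁴)/64 = 2.177×10^6 mm⁴
I = 2.177×10^6 mm⁴ = 2.177×10^-6 m⁴
Effective length L_e = K·L = 0.5 × 6.80 = 3.400 m
P_cr = π²EI / L_e² = π² × 111×10⁹ × 2.177×10^-6 / 3.400² = 2.063×10^5 N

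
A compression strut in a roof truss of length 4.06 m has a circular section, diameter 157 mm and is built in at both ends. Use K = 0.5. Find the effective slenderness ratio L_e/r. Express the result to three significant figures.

I = πd⁴/64 = π×157⁴/64 = 2.982×10^7 mm⁴
A = 1.936×10^4 mm²;  r_min = √(I/A) = √(2.982×10^7/1.936×10^4) = 39.25 mm
L_e = K·L = 0.5 × 4.06 m = 2.030 m = 2030.0 mm
λ = L_e / r_min = 2030.0 / 39.25 = 51.7

λ ≈ 51.7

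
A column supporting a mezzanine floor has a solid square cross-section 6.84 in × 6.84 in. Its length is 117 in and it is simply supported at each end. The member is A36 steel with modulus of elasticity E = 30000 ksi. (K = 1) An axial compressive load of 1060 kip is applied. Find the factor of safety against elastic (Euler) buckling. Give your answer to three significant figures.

n ≈ 3.72

I = a⁴/12 = 6.84⁴/12 = 182.4 in⁴
Effective length L_e = K·L = 1 × 117 = 117.0 in
P_cr = π²EI / L_e² = π² × 30000×10³ × 182.4 / 117.0² = 3.945×10^6 lb
Factor of safety n = P_cr / P = 3945.4 / 1060 = 3.72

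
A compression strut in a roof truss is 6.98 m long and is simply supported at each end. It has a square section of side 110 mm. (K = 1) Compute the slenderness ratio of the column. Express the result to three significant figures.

λ ≈ 220

For a square r = a/√12 = 110/√12 = 31.75 mm
L_e = K·L = 1 × 6.98 m = 6.980 m = 6980.0 mm
λ = L_e / r_min = 6980.0 / 31.75 = 220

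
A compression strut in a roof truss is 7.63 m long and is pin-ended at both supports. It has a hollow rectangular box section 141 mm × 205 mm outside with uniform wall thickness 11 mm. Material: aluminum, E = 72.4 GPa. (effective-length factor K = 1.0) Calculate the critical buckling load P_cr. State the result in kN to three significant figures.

P_cr ≈ 272 kN

Inner dimensions: h_i = 205 − 2×11 = 183.0 mm, b_i = 141 − 2×11 = 119.0 mm
Weak-axis I_min = (h_o·b_o³ − h_i·b_i³)/12 with b_o = 141, b_i = 119.0 mm (shorter outer/inner sides).
I_min = (205×141³ − 183.0×119.0³)/12 = 2.219×10^7 mm⁴
I = 2.219×10^7 mm⁴ = 2.219×10^-5 m⁴
Effective length L_e = K·L = 1 × 7.63 = 7.630 m
P_cr = π²EI / L_e² = π² × 72.4×10⁹ × 2.219×10^-5 / 7.630² = 2.724×10^5 N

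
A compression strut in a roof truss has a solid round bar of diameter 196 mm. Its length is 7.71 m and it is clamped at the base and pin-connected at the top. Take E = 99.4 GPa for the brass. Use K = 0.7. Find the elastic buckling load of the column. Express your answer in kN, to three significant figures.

I = πd⁴/64 = π×196⁴/64 = 7.244×10^7 mm⁴
I = 7.244×10^7 mm⁴ = 7.244×10^-5 m⁴
Effective length L_e = K·L = 0.7 × 7.71 = 5.397 m
P_cr = π²EI / L_e² = π² × 99.4×10⁹ × 7.244×10^-5 / 5.397² = 2.440×10^6 N

P_cr ≈ 2440 kN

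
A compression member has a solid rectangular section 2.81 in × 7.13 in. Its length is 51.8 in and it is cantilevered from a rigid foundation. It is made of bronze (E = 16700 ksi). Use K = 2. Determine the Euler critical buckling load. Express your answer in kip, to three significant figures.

P_cr ≈ 202 kip

Buckling occurs about the weak axis: I_min = h·b³/12 with b = 2.81 in (the shorter side).
I_min = 7.13×2.81³/12 = 13.18 in⁴
Effective length L_e = K·L = 2 × 51.8 = 103.6 in
P_cr = π²EI / L_e² = π² × 16700×10³ × 13.18 / 103.6² = 2.025×10^5 lb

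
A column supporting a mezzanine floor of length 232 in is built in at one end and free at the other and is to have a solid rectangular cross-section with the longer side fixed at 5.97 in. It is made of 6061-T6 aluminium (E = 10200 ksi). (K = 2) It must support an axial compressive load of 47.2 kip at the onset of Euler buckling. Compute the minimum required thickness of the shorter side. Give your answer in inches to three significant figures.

b ≈ 5.88 in

L_e = K·L = 2 × 232 = 464.0 in
Required I = P_cr·L_e²/(π²E) = 4.720×10^4 × 464.0² / (π² × 1.02×10^7) = 100.9 in⁴
Rectangle, weak axis: I_min = h·b³/12 with h = 5.97 in fixed  ⇒  b = (12I/h)^(1/3) = 5.88 in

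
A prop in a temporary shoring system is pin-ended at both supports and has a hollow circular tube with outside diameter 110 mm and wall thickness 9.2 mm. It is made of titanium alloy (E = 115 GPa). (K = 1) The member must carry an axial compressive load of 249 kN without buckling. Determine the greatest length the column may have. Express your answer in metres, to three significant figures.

Inner diameter d_i = 110 − 2×9.2 = 91.60 mm
I = π(d_o⁴ − d_i⁴)/64 = π(110⁴ − 91.60⁴)/64 = 3.731×10^6 mm⁴
I = 3.731×10^-6 m⁴
At the buckling limit P_cr = P = 2.490×10^5 N
From P_cr = π²EI/(K·L)²:  L = (1/K)·√(π²EI/P_cr) = (1/1)·√(π²×1.15×10^11×3.731×10^-6/2.490×10^5)
L = 4.12 m

L_max ≈ 4.12 m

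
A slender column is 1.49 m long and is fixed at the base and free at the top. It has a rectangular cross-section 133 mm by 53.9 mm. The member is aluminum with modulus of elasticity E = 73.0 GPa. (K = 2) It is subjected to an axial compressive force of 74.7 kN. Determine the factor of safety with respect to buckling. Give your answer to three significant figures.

Buckling occurs about the weak axis: I_min = h·b³/12 with b = 53.9 mm (the shorter side).
I_min = 133×53.9³/12 = 1.736×10^6 mm⁴
I = 1.736×10^6 mm⁴ = 1.736×10^-6 m⁴
Effective length L_e = K·L = 2 × 1.49 = 2.980 m
P_cr = π²EI / L_e² = π² × 73.0×10⁹ × 1.736×10^-6 / 2.980² = 1.408×10^5 N
Factor of safety n = P_cr / P = 140.81 / 74.7 = 1.88

n ≈ 1.88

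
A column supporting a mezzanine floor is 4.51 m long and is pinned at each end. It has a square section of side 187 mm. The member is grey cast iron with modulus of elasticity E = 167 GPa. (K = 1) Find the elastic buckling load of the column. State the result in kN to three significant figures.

P_cr ≈ 8260 kN

I = a⁴/12 = 187⁴/12 = 1.019×10^8 mm⁴
I = 1.019×10^8 mm⁴ = 1.019×10^-4 m⁴
Effective length L_e = K·L = 1 × 4.51 = 4.510 m
P_cr = π²EI / L_e² = π² × 167×10⁹ × 1.019×10^-4 / 4.510² = 8.257×10^6 N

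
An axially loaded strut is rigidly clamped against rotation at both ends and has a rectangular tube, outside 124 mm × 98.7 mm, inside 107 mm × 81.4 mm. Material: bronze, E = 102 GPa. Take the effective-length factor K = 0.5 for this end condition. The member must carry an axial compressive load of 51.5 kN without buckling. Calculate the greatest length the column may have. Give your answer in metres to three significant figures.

Weak-axis I_min = (h_o·b_o³ − h_i·b_i³)/12 with b_o = 98.7, b_i = 81.40 mm (shorter outer/inner sides).
I_min = (124×98.7³ − 107.0×81.40³)/12 = 5.126×10^6 mm⁴
I = 5.126×10^-6 m⁴
At the buckling limit P_cr = P = 5.150×10^4 N
From P_cr = π²EI/(K·L)²:  L = (1/K)·√(π²EI/P_cr) = (1/0.5)·√(π²×1.02×10^11×5.126×10^-6/5.150×10^4)
L = 20.0 m

L_max ≈ 20.0 m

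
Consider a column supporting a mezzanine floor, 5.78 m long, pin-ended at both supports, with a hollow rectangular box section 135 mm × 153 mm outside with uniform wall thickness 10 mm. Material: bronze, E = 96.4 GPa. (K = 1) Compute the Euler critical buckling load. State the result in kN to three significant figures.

P_cr ≈ 413 kN

Inner dimensions: h_i = 153 − 2×10 = 133.0 mm, b_i = 135 − 2×10 = 115.0 mm
Weak-axis I_min = (h_o·b_o³ − h_i·b_i³)/12 with b_o = 135, b_i = 115.0 mm (shorter outer/inner sides).
I_min = (153×135³ − 133.0×115.0³)/12 = 1.451×10^7 mm⁴
I = 1.451×10^7 mm⁴ = 1.451×10^-5 m⁴
Effective length L_e = K·L = 1 × 5.78 = 5.780 m
P_cr = π²EI / L_e² = π² × 96.4×10⁹ × 1.451×10^-5 / 5.780² = 4.133×10^5 N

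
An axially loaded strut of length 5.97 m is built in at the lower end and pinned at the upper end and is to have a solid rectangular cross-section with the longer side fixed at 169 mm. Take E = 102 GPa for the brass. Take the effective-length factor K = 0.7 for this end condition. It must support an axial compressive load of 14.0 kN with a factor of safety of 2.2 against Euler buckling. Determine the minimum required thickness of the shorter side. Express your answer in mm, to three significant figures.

b ≈ 33.6 mm

Required P_cr = n·P = 2.2 × 14.0 = 30.80 kN
L_e = K·L = 0.7 × 5.97 = 4.179 m
Required I = P_cr·L_e²/(π²E) = 3.080×10^4 × 4.179² / (π² × 1.02×10^11) = 5.343×10^-7 m⁴
I_req = 5.343×10^5 mm⁴
Rectangle, weak axis: I_min = h·b³/12 with h = 169 mm fixed  ⇒  b = (12I/h)^(1/3) = 33.6 mm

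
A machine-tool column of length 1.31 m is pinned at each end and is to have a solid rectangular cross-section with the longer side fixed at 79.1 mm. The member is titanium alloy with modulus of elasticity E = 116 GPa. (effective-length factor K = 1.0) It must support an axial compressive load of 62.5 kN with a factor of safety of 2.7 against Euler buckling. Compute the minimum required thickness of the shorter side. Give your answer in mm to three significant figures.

b ≈ 33.7 mm

Required P_cr = n·P = 2.7 × 62.5 = 168.8 kN
L_e = K·L = 1 × 1.31 = 1.310 m
Required I = P_cr·L_e²/(π²E) = 1.688×10^5 × 1.310² / (π² × 1.16×10^11) = 2.529×10^-7 m⁴
I_req = 2.529×10^5 mm⁴
Rectangle, weak axis: I_min = h·b³/12 with h = 79.1 mm fixed  ⇒  b = (12I/h)^(1/3) = 33.7 mm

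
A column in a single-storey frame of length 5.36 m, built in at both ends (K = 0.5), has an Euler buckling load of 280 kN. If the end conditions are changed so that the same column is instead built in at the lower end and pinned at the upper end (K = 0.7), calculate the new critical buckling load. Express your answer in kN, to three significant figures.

P_cr ≈ 143 kN

P_cr ∝ 1/K², so P_cr,new = P_cr,old × (K_old/K_new)² = 280 × (0.5/0.7)²
= 280 × 0.5102 = 143 kN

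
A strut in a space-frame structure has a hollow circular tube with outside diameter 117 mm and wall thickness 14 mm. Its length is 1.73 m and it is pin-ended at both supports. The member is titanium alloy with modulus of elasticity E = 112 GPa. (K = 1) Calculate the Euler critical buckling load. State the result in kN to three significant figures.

P_cr ≈ 2260 kN

Inner diameter d_i = 117 − 2×14 = 89.00 mm
I = π(d_o⁴ − d_i⁴)/64 = π(117⁴ − 89.00⁴)/64 = 6.119×10^6 mm⁴
I = 6.119×10^6 mm⁴ = 6.119×10^-6 m⁴
Effective length L_e = K·L = 1 × 1.73 = 1.730 m
P_cr = π²EI / L_e² = π² × 112×10⁹ × 6.119×10^-6 / 1.730² = 2.260×10^6 N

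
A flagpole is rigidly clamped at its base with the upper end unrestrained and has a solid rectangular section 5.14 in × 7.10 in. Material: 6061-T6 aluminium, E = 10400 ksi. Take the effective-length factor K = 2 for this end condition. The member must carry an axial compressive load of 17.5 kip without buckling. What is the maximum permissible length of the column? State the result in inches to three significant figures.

Buckling occurs about the weak axis: I_min = h·b³/12 with b = 5.14 in (the shorter side).
I_min = 7.10×5.14³/12 = 80.35 in⁴
At the buckling limit P_cr = P = 1.750×10^4 lb
From P_cr = π²EI/(K·L)²:  L = (1/K)·√(π²EI/P_cr) = (1/2)·√(π²×1.04×10^7×80.35/1.750×10^4)
L = 343 in

L_max ≈ 343 in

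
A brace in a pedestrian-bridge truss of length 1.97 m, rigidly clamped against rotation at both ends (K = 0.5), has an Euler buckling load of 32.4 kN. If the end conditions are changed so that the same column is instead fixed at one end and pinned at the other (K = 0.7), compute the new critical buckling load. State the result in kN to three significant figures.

P_cr ≈ 16.5 kN

P_cr ∝ 1/K², so P_cr,new = P_cr,old × (K_old/K_new)² = 32.4 × (0.5/0.7)²
= 32.4 × 0.5102 = 16.5 kN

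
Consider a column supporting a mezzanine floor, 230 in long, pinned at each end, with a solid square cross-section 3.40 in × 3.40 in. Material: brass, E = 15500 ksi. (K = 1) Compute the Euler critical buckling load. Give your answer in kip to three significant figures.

I = a⁴/12 = 3.40⁴/12 = 11.14 in⁴
Effective length L_e = K·L = 1 × 230 = 230.0 in
P_cr = π²EI / L_e² = π² × 15500×10³ × 11.14 / 230.0² = 3.220×10^4 lb

P_cr ≈ 32.2 kip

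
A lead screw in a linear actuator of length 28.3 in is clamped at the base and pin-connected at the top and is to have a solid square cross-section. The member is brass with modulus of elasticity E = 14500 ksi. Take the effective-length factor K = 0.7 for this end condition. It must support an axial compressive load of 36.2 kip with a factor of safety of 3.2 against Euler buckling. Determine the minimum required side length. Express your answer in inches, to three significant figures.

a ≈ 1.40 in

Required P_cr = n·P = 3.2 × 36.2 = 115.8 kip
L_e = K·L = 0.7 × 28.3 = 19.81 in
Required I = P_cr·L_e²/(π²E) = 1.158×10^5 × 19.81² / (π² × 1.45×10^7) = 0.3177 in⁴
Solid square: I = a⁴/12  ⇒  a = (12I)^(1/4) = (12×0.3177)^(1/4) = 1.40 in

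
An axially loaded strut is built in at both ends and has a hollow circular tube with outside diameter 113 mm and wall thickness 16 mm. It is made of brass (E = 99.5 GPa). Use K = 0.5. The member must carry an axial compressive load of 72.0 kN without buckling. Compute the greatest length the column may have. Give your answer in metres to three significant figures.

Inner diameter d_i = 113 − 2×16 = 81.00 mm
I = π(d_o⁴ − d_i⁴)/64 = π(113⁴ − 81.00⁴)/64 = 5.891×10^6 mm⁴
I = 5.891×10^-6 m⁴
At the buckling limit P_cr = P = 7.200×10^4 N
From P_cr = π²EI/(K·L)²:  L = (1/K)·√(π²EI/P_cr) = (1/0.5)·√(π²×9.95×10^10×5.891×10^-6/7.200×10^4)
L = 17.9 m

L_max ≈ 17.9 m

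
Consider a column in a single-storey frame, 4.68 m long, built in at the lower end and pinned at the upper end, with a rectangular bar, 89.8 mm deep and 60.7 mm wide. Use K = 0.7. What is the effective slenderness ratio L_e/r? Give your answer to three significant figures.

Buckling occurs about the weak axis: I_min = h·b³/12 with b = 60.7 mm (the shorter side).
I_min = 89.8×60.7³/12 = 1.674×10^6 mm⁴
A = 5.451×10^3 mm²;  r_min = √(I/A) = √(1.674×10^6/5.451×10^3) = 17.52 mm
L_e = K·L = 0.7 × 4.68 m = 3.276 m = 3276.0 mm
λ = L_e / r_min = 3276.0 / 17.52 = 187

λ ≈ 187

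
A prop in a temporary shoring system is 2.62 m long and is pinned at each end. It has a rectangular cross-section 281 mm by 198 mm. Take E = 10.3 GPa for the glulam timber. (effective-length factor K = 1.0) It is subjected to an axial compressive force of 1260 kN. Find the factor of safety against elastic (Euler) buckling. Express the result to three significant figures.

Buckling occurs about the weak axis: I_min = h·b³/12 with b = 198 mm (the shorter side).
I_min = 281×198³/12 = 1.818×10^8 mm⁴
I = 1.818×10^8 mm⁴ = 1.818×10^-4 m⁴
Effective length L_e = K·L = 1 × 2.62 = 2.620 m
P_cr = π²EI / L_e² = π² × 10.3×10⁹ × 1.818×10^-4 / 2.620² = 2.692×10^6 N
Factor of safety n = P_cr / P = 2691.9 / 1260 = 2.14

n ≈ 2.14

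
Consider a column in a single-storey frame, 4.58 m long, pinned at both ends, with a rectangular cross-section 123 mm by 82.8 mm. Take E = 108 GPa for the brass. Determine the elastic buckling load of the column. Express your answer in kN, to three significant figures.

P_cr ≈ 296 kN

Buckling occurs about the weak axis: I_min = h·b³/12 with b = 82.8 mm (the shorter side).
I_min = 123×82.8³/12 = 5.819×10^6 mm⁴
I = 5.819×10^6 mm⁴ = 5.819×10^-6 m⁴
Effective length L_e = K·L = 1 × 4.58 = 4.580 m
P_cr = π²EI / L_e² = π² × 108×10⁹ × 5.819×10^-6 / 4.580² = 2.957×10^5 N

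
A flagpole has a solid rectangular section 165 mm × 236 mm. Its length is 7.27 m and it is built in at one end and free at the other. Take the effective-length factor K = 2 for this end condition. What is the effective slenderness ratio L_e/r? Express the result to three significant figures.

For a rectangle r_min = b/√12 = 165/√12 = 47.63 mm
L_e = K·L = 2 × 7.27 m = 14.54 m = 14540 mm
λ = L_e / r_min = 14540 / 47.63 = 305

λ ≈ 305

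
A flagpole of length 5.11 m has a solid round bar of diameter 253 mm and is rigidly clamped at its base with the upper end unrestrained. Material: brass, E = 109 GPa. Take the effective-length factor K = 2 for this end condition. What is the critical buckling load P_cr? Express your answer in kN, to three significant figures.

I = πd⁴/64 = π×253⁴/64 = 2.011×10^8 mm⁴
I = 2.011×10^8 mm⁴ = 2.011×10^-4 m⁴
Effective length L_e = K·L = 2 × 5.11 = 10.22 m
P_cr = π²EI / L_e² = π² × 109×10⁹ × 2.011×10^-4 / 10.22² = 2.071×10^6 N

P_cr ≈ 2070 kN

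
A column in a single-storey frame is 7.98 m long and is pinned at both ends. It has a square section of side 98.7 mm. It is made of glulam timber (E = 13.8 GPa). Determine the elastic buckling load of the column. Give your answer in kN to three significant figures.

P_cr ≈ 16.9 kN

I = a⁴/12 = 98.7⁴/12 = 7.908×10^6 mm⁴
I = 7.908×10^6 mm⁴ = 7.908×10^-6 m⁴
Effective length L_e = K·L = 1 × 7.98 = 7.980 m
P_cr = π²EI / L_e² = π² × 13.8×10⁹ × 7.908×10^-6 / 7.980² = 1.691×10^4 N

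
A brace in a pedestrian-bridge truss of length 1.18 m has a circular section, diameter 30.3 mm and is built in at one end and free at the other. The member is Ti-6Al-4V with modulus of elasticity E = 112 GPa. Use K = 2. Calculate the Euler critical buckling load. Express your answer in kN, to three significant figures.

P_cr ≈ 8.21 kN

I = πd⁴/64 = π×30.3⁴/64 = 4.138×10^4 mm⁴
I = 4.138×10^4 mm⁴ = 4.138×10^-8 m⁴
Effective length L_e = K·L = 2 × 1.18 = 2.360 m
P_cr = π²EI / L_e² = π² × 112×10⁹ × 4.138×10^-8 / 2.360² = 8.212×10^3 N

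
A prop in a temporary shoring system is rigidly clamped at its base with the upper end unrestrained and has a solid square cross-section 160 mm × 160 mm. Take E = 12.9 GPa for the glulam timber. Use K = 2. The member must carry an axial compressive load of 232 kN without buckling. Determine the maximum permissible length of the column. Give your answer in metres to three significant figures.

L_max ≈ 2.74 m

I = a⁴/12 = 160⁴/12 = 5.461×10^7 mm⁴
I = 5.461×10^-5 m⁴
At the buckling limit P_cr = P = 2.320×10^5 N
From P_cr = π²EI/(K·L)²:  L = (1/K)·√(π²EI/P_cr) = (1/2)·√(π²×1.29×10^10×5.461×10^-5/2.320×10^5)
L = 2.74 m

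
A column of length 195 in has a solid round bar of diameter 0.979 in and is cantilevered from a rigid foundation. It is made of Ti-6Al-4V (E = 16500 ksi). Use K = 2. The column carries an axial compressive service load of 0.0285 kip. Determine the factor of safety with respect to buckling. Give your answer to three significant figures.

n ≈ 1.69

I = πd⁴/64 = π×0.979⁴/64 = 4.509×10^-2 in⁴
Effective length L_e = K·L = 2 × 195 = 390.0 in
P_cr = π²EI / L_e² = π² × 16500×10³ × 4.509×10^-2 / 390.0² = 48.28 lb
Factor of safety n = P_cr / P = 0.048279 / 0.0285 = 1.69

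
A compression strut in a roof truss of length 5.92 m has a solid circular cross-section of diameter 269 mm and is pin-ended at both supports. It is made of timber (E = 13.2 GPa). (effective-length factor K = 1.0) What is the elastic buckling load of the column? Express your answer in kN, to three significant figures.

I = πd⁴/64 = π×269⁴/64 = 2.570×10^8 mm⁴
I = 2.570×10^8 mm⁴ = 2.570×10^-4 m⁴
Effective length L_e = K·L = 1 × 5.92 = 5.920 m
P_cr = π²EI / L_e² = π² × 13.2×10⁹ × 2.570×10^-4 / 5.920² = 9.555×10^5 N

P_cr ≈ 955 kN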